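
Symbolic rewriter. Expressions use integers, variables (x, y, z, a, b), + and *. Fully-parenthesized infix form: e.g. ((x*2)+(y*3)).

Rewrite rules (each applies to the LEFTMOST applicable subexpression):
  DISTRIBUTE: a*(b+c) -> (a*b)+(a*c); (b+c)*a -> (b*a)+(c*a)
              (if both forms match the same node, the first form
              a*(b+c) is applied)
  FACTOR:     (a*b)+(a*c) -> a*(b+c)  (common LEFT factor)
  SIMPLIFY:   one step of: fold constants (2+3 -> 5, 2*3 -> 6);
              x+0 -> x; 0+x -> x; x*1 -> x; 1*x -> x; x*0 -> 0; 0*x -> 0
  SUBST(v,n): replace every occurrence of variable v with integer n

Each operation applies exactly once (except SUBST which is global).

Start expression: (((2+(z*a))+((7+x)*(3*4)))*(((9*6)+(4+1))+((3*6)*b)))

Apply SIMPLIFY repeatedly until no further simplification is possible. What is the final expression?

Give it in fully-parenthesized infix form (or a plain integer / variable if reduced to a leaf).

Start: (((2+(z*a))+((7+x)*(3*4)))*(((9*6)+(4+1))+((3*6)*b)))
Step 1: at LRR: (3*4) -> 12; overall: (((2+(z*a))+((7+x)*(3*4)))*(((9*6)+(4+1))+((3*6)*b))) -> (((2+(z*a))+((7+x)*12))*(((9*6)+(4+1))+((3*6)*b)))
Step 2: at RLL: (9*6) -> 54; overall: (((2+(z*a))+((7+x)*12))*(((9*6)+(4+1))+((3*6)*b))) -> (((2+(z*a))+((7+x)*12))*((54+(4+1))+((3*6)*b)))
Step 3: at RLR: (4+1) -> 5; overall: (((2+(z*a))+((7+x)*12))*((54+(4+1))+((3*6)*b))) -> (((2+(z*a))+((7+x)*12))*((54+5)+((3*6)*b)))
Step 4: at RL: (54+5) -> 59; overall: (((2+(z*a))+((7+x)*12))*((54+5)+((3*6)*b))) -> (((2+(z*a))+((7+x)*12))*(59+((3*6)*b)))
Step 5: at RRL: (3*6) -> 18; overall: (((2+(z*a))+((7+x)*12))*(59+((3*6)*b))) -> (((2+(z*a))+((7+x)*12))*(59+(18*b)))
Fixed point: (((2+(z*a))+((7+x)*12))*(59+(18*b)))

Answer: (((2+(z*a))+((7+x)*12))*(59+(18*b)))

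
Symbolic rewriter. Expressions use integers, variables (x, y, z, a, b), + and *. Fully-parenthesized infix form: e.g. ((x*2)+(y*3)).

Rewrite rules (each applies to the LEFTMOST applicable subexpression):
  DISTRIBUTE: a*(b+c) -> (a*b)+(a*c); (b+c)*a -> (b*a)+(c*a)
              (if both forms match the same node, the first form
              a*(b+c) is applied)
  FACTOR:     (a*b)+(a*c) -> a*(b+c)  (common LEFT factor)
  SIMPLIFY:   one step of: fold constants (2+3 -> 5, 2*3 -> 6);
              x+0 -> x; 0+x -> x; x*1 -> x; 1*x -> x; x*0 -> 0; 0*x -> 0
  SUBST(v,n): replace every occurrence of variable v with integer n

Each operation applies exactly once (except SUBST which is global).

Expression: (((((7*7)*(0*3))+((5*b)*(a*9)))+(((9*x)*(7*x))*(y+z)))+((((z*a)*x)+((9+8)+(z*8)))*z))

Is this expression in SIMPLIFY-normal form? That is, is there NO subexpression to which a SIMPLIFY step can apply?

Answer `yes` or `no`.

Expression: (((((7*7)*(0*3))+((5*b)*(a*9)))+(((9*x)*(7*x))*(y+z)))+((((z*a)*x)+((9+8)+(z*8)))*z))
Scanning for simplifiable subexpressions (pre-order)...
  at root: (((((7*7)*(0*3))+((5*b)*(a*9)))+(((9*x)*(7*x))*(y+z)))+((((z*a)*x)+((9+8)+(z*8)))*z)) (not simplifiable)
  at L: ((((7*7)*(0*3))+((5*b)*(a*9)))+(((9*x)*(7*x))*(y+z))) (not simplifiable)
  at LL: (((7*7)*(0*3))+((5*b)*(a*9))) (not simplifiable)
  at LLL: ((7*7)*(0*3)) (not simplifiable)
  at LLLL: (7*7) (SIMPLIFIABLE)
  at LLLR: (0*3) (SIMPLIFIABLE)
  at LLR: ((5*b)*(a*9)) (not simplifiable)
  at LLRL: (5*b) (not simplifiable)
  at LLRR: (a*9) (not simplifiable)
  at LR: (((9*x)*(7*x))*(y+z)) (not simplifiable)
  at LRL: ((9*x)*(7*x)) (not simplifiable)
  at LRLL: (9*x) (not simplifiable)
  at LRLR: (7*x) (not simplifiable)
  at LRR: (y+z) (not simplifiable)
  at R: ((((z*a)*x)+((9+8)+(z*8)))*z) (not simplifiable)
  at RL: (((z*a)*x)+((9+8)+(z*8))) (not simplifiable)
  at RLL: ((z*a)*x) (not simplifiable)
  at RLLL: (z*a) (not simplifiable)
  at RLR: ((9+8)+(z*8)) (not simplifiable)
  at RLRL: (9+8) (SIMPLIFIABLE)
  at RLRR: (z*8) (not simplifiable)
Found simplifiable subexpr at path LLLL: (7*7)
One SIMPLIFY step would give: ((((49*(0*3))+((5*b)*(a*9)))+(((9*x)*(7*x))*(y+z)))+((((z*a)*x)+((9+8)+(z*8)))*z))
-> NOT in normal form.

Answer: no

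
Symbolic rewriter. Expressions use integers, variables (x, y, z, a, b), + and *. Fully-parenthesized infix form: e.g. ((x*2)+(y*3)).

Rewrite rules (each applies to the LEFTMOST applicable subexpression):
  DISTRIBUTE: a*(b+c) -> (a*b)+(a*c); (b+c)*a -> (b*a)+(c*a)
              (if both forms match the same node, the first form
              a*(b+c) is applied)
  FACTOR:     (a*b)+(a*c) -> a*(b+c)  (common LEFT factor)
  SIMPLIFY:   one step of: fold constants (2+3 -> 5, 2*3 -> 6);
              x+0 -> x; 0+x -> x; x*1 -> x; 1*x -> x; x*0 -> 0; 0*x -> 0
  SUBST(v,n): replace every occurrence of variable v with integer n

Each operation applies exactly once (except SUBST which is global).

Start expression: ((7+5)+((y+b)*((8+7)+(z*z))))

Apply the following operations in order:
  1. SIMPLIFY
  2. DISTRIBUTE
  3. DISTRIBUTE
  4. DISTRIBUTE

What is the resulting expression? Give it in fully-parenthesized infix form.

Start: ((7+5)+((y+b)*((8+7)+(z*z))))
Apply SIMPLIFY at L (target: (7+5)): ((7+5)+((y+b)*((8+7)+(z*z)))) -> (12+((y+b)*((8+7)+(z*z))))
Apply DISTRIBUTE at R (target: ((y+b)*((8+7)+(z*z)))): (12+((y+b)*((8+7)+(z*z)))) -> (12+(((y+b)*(8+7))+((y+b)*(z*z))))
Apply DISTRIBUTE at RL (target: ((y+b)*(8+7))): (12+(((y+b)*(8+7))+((y+b)*(z*z)))) -> (12+((((y+b)*8)+((y+b)*7))+((y+b)*(z*z))))
Apply DISTRIBUTE at RLL (target: ((y+b)*8)): (12+((((y+b)*8)+((y+b)*7))+((y+b)*(z*z)))) -> (12+((((y*8)+(b*8))+((y+b)*7))+((y+b)*(z*z))))

Answer: (12+((((y*8)+(b*8))+((y+b)*7))+((y+b)*(z*z))))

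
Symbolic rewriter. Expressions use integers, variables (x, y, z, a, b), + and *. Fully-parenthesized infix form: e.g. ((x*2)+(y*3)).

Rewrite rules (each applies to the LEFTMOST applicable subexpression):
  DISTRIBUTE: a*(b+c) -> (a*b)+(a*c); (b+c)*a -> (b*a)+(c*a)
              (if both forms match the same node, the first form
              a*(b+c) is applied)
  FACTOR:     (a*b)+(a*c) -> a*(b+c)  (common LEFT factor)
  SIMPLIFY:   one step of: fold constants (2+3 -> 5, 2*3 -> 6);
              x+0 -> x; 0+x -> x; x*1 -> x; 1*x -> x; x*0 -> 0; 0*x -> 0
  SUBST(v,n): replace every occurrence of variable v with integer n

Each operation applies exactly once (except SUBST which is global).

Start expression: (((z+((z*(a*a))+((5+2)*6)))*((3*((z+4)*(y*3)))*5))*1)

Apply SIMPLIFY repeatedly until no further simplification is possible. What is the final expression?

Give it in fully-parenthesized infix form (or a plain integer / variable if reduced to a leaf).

Start: (((z+((z*(a*a))+((5+2)*6)))*((3*((z+4)*(y*3)))*5))*1)
Step 1: at root: (((z+((z*(a*a))+((5+2)*6)))*((3*((z+4)*(y*3)))*5))*1) -> ((z+((z*(a*a))+((5+2)*6)))*((3*((z+4)*(y*3)))*5)); overall: (((z+((z*(a*a))+((5+2)*6)))*((3*((z+4)*(y*3)))*5))*1) -> ((z+((z*(a*a))+((5+2)*6)))*((3*((z+4)*(y*3)))*5))
Step 2: at LRRL: (5+2) -> 7; overall: ((z+((z*(a*a))+((5+2)*6)))*((3*((z+4)*(y*3)))*5)) -> ((z+((z*(a*a))+(7*6)))*((3*((z+4)*(y*3)))*5))
Step 3: at LRR: (7*6) -> 42; overall: ((z+((z*(a*a))+(7*6)))*((3*((z+4)*(y*3)))*5)) -> ((z+((z*(a*a))+42))*((3*((z+4)*(y*3)))*5))
Fixed point: ((z+((z*(a*a))+42))*((3*((z+4)*(y*3)))*5))

Answer: ((z+((z*(a*a))+42))*((3*((z+4)*(y*3)))*5))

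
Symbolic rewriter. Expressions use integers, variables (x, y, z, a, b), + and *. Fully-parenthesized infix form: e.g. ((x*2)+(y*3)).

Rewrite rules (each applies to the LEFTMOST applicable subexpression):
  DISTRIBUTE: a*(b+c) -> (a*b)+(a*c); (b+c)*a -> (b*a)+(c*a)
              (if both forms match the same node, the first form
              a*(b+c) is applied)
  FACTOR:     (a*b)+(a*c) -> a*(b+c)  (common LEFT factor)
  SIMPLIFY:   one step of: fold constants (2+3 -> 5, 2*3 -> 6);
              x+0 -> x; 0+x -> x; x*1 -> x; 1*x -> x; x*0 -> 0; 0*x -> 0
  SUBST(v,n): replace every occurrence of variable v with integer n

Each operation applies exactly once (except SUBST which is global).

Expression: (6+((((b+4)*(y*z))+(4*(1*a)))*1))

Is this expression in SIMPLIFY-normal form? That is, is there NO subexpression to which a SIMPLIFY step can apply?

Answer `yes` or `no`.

Answer: no

Derivation:
Expression: (6+((((b+4)*(y*z))+(4*(1*a)))*1))
Scanning for simplifiable subexpressions (pre-order)...
  at root: (6+((((b+4)*(y*z))+(4*(1*a)))*1)) (not simplifiable)
  at R: ((((b+4)*(y*z))+(4*(1*a)))*1) (SIMPLIFIABLE)
  at RL: (((b+4)*(y*z))+(4*(1*a))) (not simplifiable)
  at RLL: ((b+4)*(y*z)) (not simplifiable)
  at RLLL: (b+4) (not simplifiable)
  at RLLR: (y*z) (not simplifiable)
  at RLR: (4*(1*a)) (not simplifiable)
  at RLRR: (1*a) (SIMPLIFIABLE)
Found simplifiable subexpr at path R: ((((b+4)*(y*z))+(4*(1*a)))*1)
One SIMPLIFY step would give: (6+(((b+4)*(y*z))+(4*(1*a))))
-> NOT in normal form.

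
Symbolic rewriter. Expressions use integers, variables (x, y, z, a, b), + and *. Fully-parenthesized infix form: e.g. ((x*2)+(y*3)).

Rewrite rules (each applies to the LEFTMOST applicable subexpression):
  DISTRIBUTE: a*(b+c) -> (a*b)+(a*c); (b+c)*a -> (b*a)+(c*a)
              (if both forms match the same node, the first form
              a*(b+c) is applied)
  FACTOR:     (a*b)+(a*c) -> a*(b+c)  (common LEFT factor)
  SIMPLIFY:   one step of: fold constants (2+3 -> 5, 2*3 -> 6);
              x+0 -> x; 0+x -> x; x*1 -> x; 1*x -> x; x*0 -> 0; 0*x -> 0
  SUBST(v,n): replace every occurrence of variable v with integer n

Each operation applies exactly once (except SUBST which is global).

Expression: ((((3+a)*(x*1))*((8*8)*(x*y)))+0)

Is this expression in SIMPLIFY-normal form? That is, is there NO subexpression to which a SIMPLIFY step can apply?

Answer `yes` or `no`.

Answer: no

Derivation:
Expression: ((((3+a)*(x*1))*((8*8)*(x*y)))+0)
Scanning for simplifiable subexpressions (pre-order)...
  at root: ((((3+a)*(x*1))*((8*8)*(x*y)))+0) (SIMPLIFIABLE)
  at L: (((3+a)*(x*1))*((8*8)*(x*y))) (not simplifiable)
  at LL: ((3+a)*(x*1)) (not simplifiable)
  at LLL: (3+a) (not simplifiable)
  at LLR: (x*1) (SIMPLIFIABLE)
  at LR: ((8*8)*(x*y)) (not simplifiable)
  at LRL: (8*8) (SIMPLIFIABLE)
  at LRR: (x*y) (not simplifiable)
Found simplifiable subexpr at path root: ((((3+a)*(x*1))*((8*8)*(x*y)))+0)
One SIMPLIFY step would give: (((3+a)*(x*1))*((8*8)*(x*y)))
-> NOT in normal form.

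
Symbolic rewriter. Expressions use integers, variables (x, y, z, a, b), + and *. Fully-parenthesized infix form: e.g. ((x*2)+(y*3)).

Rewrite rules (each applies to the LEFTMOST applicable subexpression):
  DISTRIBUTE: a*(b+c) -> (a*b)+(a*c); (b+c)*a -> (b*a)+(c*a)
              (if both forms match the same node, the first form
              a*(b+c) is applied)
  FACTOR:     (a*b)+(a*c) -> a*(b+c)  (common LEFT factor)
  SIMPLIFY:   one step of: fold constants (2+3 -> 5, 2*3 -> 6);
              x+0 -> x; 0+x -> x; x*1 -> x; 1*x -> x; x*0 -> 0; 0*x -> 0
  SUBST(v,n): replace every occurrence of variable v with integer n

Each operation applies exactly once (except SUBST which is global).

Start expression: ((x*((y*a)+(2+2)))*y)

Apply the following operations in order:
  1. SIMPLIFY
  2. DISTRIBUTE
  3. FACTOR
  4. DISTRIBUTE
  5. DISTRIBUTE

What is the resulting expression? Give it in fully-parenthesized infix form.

Start: ((x*((y*a)+(2+2)))*y)
Apply SIMPLIFY at LRR (target: (2+2)): ((x*((y*a)+(2+2)))*y) -> ((x*((y*a)+4))*y)
Apply DISTRIBUTE at L (target: (x*((y*a)+4))): ((x*((y*a)+4))*y) -> (((x*(y*a))+(x*4))*y)
Apply FACTOR at L (target: ((x*(y*a))+(x*4))): (((x*(y*a))+(x*4))*y) -> ((x*((y*a)+4))*y)
Apply DISTRIBUTE at L (target: (x*((y*a)+4))): ((x*((y*a)+4))*y) -> (((x*(y*a))+(x*4))*y)
Apply DISTRIBUTE at root (target: (((x*(y*a))+(x*4))*y)): (((x*(y*a))+(x*4))*y) -> (((x*(y*a))*y)+((x*4)*y))

Answer: (((x*(y*a))*y)+((x*4)*y))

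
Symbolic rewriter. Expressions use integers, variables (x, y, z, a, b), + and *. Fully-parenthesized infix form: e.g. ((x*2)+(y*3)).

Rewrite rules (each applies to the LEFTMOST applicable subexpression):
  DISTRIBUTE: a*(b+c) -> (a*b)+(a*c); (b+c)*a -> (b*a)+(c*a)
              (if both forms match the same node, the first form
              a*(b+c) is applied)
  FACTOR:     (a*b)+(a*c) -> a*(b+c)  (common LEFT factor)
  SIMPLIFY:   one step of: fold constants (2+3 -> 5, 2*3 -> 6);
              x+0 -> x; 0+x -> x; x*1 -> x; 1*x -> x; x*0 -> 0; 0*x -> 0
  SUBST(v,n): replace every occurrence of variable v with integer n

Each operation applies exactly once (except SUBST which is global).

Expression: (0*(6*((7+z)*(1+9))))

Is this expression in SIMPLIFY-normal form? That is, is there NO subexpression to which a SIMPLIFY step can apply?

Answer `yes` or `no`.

Answer: no

Derivation:
Expression: (0*(6*((7+z)*(1+9))))
Scanning for simplifiable subexpressions (pre-order)...
  at root: (0*(6*((7+z)*(1+9)))) (SIMPLIFIABLE)
  at R: (6*((7+z)*(1+9))) (not simplifiable)
  at RR: ((7+z)*(1+9)) (not simplifiable)
  at RRL: (7+z) (not simplifiable)
  at RRR: (1+9) (SIMPLIFIABLE)
Found simplifiable subexpr at path root: (0*(6*((7+z)*(1+9))))
One SIMPLIFY step would give: 0
-> NOT in normal form.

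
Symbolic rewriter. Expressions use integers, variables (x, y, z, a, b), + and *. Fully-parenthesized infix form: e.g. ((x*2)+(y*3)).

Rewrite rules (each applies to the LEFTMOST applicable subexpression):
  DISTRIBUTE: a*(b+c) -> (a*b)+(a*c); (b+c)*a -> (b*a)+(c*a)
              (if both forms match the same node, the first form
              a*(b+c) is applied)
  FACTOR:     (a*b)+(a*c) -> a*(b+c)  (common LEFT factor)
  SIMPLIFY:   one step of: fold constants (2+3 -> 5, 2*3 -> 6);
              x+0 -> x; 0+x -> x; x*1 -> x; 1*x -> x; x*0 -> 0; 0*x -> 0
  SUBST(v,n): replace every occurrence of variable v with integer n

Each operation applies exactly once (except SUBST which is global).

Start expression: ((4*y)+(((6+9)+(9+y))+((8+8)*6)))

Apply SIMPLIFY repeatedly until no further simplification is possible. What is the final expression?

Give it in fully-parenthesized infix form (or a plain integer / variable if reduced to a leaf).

Start: ((4*y)+(((6+9)+(9+y))+((8+8)*6)))
Step 1: at RLL: (6+9) -> 15; overall: ((4*y)+(((6+9)+(9+y))+((8+8)*6))) -> ((4*y)+((15+(9+y))+((8+8)*6)))
Step 2: at RRL: (8+8) -> 16; overall: ((4*y)+((15+(9+y))+((8+8)*6))) -> ((4*y)+((15+(9+y))+(16*6)))
Step 3: at RR: (16*6) -> 96; overall: ((4*y)+((15+(9+y))+(16*6))) -> ((4*y)+((15+(9+y))+96))
Fixed point: ((4*y)+((15+(9+y))+96))

Answer: ((4*y)+((15+(9+y))+96))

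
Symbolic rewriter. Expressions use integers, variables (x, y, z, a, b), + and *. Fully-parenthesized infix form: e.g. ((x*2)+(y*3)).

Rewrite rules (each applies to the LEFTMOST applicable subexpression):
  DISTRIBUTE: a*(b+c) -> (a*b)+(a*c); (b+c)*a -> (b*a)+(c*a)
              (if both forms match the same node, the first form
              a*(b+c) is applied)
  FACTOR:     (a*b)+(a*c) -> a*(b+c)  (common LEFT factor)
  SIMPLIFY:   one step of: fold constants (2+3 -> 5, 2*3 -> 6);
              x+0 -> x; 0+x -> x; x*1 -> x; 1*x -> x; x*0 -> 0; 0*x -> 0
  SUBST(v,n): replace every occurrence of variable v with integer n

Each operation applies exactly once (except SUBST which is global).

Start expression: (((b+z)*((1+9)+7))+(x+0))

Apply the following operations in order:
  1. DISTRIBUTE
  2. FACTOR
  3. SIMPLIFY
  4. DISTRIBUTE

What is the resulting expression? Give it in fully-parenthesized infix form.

Answer: ((((b+z)*10)+((b+z)*7))+(x+0))

Derivation:
Start: (((b+z)*((1+9)+7))+(x+0))
Apply DISTRIBUTE at L (target: ((b+z)*((1+9)+7))): (((b+z)*((1+9)+7))+(x+0)) -> ((((b+z)*(1+9))+((b+z)*7))+(x+0))
Apply FACTOR at L (target: (((b+z)*(1+9))+((b+z)*7))): ((((b+z)*(1+9))+((b+z)*7))+(x+0)) -> (((b+z)*((1+9)+7))+(x+0))
Apply SIMPLIFY at LRL (target: (1+9)): (((b+z)*((1+9)+7))+(x+0)) -> (((b+z)*(10+7))+(x+0))
Apply DISTRIBUTE at L (target: ((b+z)*(10+7))): (((b+z)*(10+7))+(x+0)) -> ((((b+z)*10)+((b+z)*7))+(x+0))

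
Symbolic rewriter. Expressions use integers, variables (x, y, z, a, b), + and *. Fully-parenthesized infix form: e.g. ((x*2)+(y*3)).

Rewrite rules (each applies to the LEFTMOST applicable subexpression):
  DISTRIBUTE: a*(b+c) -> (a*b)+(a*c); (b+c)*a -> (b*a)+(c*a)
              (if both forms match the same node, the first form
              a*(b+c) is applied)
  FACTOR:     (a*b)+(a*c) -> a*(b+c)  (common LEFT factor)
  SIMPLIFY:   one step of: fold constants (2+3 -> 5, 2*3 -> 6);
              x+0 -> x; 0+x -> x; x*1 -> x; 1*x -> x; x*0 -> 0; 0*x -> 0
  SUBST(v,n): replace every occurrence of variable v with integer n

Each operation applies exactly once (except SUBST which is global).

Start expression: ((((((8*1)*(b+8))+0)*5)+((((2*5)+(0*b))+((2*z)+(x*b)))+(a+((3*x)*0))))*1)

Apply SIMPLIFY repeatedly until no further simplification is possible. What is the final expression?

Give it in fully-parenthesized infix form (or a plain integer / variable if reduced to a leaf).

Answer: (((8*(b+8))*5)+((10+((2*z)+(x*b)))+a))

Derivation:
Start: ((((((8*1)*(b+8))+0)*5)+((((2*5)+(0*b))+((2*z)+(x*b)))+(a+((3*x)*0))))*1)
Step 1: at root: ((((((8*1)*(b+8))+0)*5)+((((2*5)+(0*b))+((2*z)+(x*b)))+(a+((3*x)*0))))*1) -> (((((8*1)*(b+8))+0)*5)+((((2*5)+(0*b))+((2*z)+(x*b)))+(a+((3*x)*0)))); overall: ((((((8*1)*(b+8))+0)*5)+((((2*5)+(0*b))+((2*z)+(x*b)))+(a+((3*x)*0))))*1) -> (((((8*1)*(b+8))+0)*5)+((((2*5)+(0*b))+((2*z)+(x*b)))+(a+((3*x)*0))))
Step 2: at LL: (((8*1)*(b+8))+0) -> ((8*1)*(b+8)); overall: (((((8*1)*(b+8))+0)*5)+((((2*5)+(0*b))+((2*z)+(x*b)))+(a+((3*x)*0)))) -> ((((8*1)*(b+8))*5)+((((2*5)+(0*b))+((2*z)+(x*b)))+(a+((3*x)*0))))
Step 3: at LLL: (8*1) -> 8; overall: ((((8*1)*(b+8))*5)+((((2*5)+(0*b))+((2*z)+(x*b)))+(a+((3*x)*0)))) -> (((8*(b+8))*5)+((((2*5)+(0*b))+((2*z)+(x*b)))+(a+((3*x)*0))))
Step 4: at RLLL: (2*5) -> 10; overall: (((8*(b+8))*5)+((((2*5)+(0*b))+((2*z)+(x*b)))+(a+((3*x)*0)))) -> (((8*(b+8))*5)+(((10+(0*b))+((2*z)+(x*b)))+(a+((3*x)*0))))
Step 5: at RLLR: (0*b) -> 0; overall: (((8*(b+8))*5)+(((10+(0*b))+((2*z)+(x*b)))+(a+((3*x)*0)))) -> (((8*(b+8))*5)+(((10+0)+((2*z)+(x*b)))+(a+((3*x)*0))))
Step 6: at RLL: (10+0) -> 10; overall: (((8*(b+8))*5)+(((10+0)+((2*z)+(x*b)))+(a+((3*x)*0)))) -> (((8*(b+8))*5)+((10+((2*z)+(x*b)))+(a+((3*x)*0))))
Step 7: at RRR: ((3*x)*0) -> 0; overall: (((8*(b+8))*5)+((10+((2*z)+(x*b)))+(a+((3*x)*0)))) -> (((8*(b+8))*5)+((10+((2*z)+(x*b)))+(a+0)))
Step 8: at RR: (a+0) -> a; overall: (((8*(b+8))*5)+((10+((2*z)+(x*b)))+(a+0))) -> (((8*(b+8))*5)+((10+((2*z)+(x*b)))+a))
Fixed point: (((8*(b+8))*5)+((10+((2*z)+(x*b)))+a))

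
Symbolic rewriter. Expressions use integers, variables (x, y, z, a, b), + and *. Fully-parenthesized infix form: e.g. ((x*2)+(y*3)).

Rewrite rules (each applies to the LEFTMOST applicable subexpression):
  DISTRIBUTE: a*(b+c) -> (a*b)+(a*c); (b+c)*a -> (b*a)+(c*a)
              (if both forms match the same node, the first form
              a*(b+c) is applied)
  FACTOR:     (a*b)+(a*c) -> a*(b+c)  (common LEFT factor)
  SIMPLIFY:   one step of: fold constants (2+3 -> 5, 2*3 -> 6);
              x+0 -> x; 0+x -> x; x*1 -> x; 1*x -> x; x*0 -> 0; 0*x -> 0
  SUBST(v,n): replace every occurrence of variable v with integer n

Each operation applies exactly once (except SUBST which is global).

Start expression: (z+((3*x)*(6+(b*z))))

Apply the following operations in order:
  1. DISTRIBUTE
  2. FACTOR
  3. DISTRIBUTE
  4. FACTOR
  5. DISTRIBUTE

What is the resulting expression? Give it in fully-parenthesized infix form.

Start: (z+((3*x)*(6+(b*z))))
Apply DISTRIBUTE at R (target: ((3*x)*(6+(b*z)))): (z+((3*x)*(6+(b*z)))) -> (z+(((3*x)*6)+((3*x)*(b*z))))
Apply FACTOR at R (target: (((3*x)*6)+((3*x)*(b*z)))): (z+(((3*x)*6)+((3*x)*(b*z)))) -> (z+((3*x)*(6+(b*z))))
Apply DISTRIBUTE at R (target: ((3*x)*(6+(b*z)))): (z+((3*x)*(6+(b*z)))) -> (z+(((3*x)*6)+((3*x)*(b*z))))
Apply FACTOR at R (target: (((3*x)*6)+((3*x)*(b*z)))): (z+(((3*x)*6)+((3*x)*(b*z)))) -> (z+((3*x)*(6+(b*z))))
Apply DISTRIBUTE at R (target: ((3*x)*(6+(b*z)))): (z+((3*x)*(6+(b*z)))) -> (z+(((3*x)*6)+((3*x)*(b*z))))

Answer: (z+(((3*x)*6)+((3*x)*(b*z))))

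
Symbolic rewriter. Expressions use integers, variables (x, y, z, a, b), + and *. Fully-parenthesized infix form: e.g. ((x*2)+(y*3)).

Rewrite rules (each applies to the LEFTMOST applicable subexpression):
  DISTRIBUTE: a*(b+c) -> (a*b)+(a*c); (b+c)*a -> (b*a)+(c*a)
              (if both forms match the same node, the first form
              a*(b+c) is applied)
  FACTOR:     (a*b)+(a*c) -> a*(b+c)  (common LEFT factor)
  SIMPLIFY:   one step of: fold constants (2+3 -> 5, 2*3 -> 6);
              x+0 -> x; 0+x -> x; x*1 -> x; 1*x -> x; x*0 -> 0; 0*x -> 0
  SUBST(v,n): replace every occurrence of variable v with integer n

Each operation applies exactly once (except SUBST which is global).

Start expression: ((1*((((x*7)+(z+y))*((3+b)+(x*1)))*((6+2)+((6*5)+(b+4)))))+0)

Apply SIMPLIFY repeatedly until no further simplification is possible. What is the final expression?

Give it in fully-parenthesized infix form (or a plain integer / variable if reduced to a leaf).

Answer: ((((x*7)+(z+y))*((3+b)+x))*(8+(30+(b+4))))

Derivation:
Start: ((1*((((x*7)+(z+y))*((3+b)+(x*1)))*((6+2)+((6*5)+(b+4)))))+0)
Step 1: at root: ((1*((((x*7)+(z+y))*((3+b)+(x*1)))*((6+2)+((6*5)+(b+4)))))+0) -> (1*((((x*7)+(z+y))*((3+b)+(x*1)))*((6+2)+((6*5)+(b+4))))); overall: ((1*((((x*7)+(z+y))*((3+b)+(x*1)))*((6+2)+((6*5)+(b+4)))))+0) -> (1*((((x*7)+(z+y))*((3+b)+(x*1)))*((6+2)+((6*5)+(b+4)))))
Step 2: at root: (1*((((x*7)+(z+y))*((3+b)+(x*1)))*((6+2)+((6*5)+(b+4))))) -> ((((x*7)+(z+y))*((3+b)+(x*1)))*((6+2)+((6*5)+(b+4)))); overall: (1*((((x*7)+(z+y))*((3+b)+(x*1)))*((6+2)+((6*5)+(b+4))))) -> ((((x*7)+(z+y))*((3+b)+(x*1)))*((6+2)+((6*5)+(b+4))))
Step 3: at LRR: (x*1) -> x; overall: ((((x*7)+(z+y))*((3+b)+(x*1)))*((6+2)+((6*5)+(b+4)))) -> ((((x*7)+(z+y))*((3+b)+x))*((6+2)+((6*5)+(b+4))))
Step 4: at RL: (6+2) -> 8; overall: ((((x*7)+(z+y))*((3+b)+x))*((6+2)+((6*5)+(b+4)))) -> ((((x*7)+(z+y))*((3+b)+x))*(8+((6*5)+(b+4))))
Step 5: at RRL: (6*5) -> 30; overall: ((((x*7)+(z+y))*((3+b)+x))*(8+((6*5)+(b+4)))) -> ((((x*7)+(z+y))*((3+b)+x))*(8+(30+(b+4))))
Fixed point: ((((x*7)+(z+y))*((3+b)+x))*(8+(30+(b+4))))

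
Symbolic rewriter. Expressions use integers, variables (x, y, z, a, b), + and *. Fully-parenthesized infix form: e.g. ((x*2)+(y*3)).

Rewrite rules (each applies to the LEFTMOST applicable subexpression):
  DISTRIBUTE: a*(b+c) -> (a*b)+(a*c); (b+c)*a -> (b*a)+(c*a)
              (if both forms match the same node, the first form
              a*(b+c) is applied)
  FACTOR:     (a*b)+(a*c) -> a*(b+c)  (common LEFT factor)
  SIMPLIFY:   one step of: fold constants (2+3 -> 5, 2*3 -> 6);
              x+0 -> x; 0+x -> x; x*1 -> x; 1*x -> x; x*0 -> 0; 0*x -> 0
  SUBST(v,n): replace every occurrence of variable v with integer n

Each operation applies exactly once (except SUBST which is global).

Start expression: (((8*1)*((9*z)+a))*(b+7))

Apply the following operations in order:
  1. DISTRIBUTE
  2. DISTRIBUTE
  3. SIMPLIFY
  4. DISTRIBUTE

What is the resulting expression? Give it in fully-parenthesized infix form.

Answer: ((((8*(9*z))*b)+(((8*1)*a)*b))+(((8*1)*((9*z)+a))*7))

Derivation:
Start: (((8*1)*((9*z)+a))*(b+7))
Apply DISTRIBUTE at root (target: (((8*1)*((9*z)+a))*(b+7))): (((8*1)*((9*z)+a))*(b+7)) -> ((((8*1)*((9*z)+a))*b)+(((8*1)*((9*z)+a))*7))
Apply DISTRIBUTE at LL (target: ((8*1)*((9*z)+a))): ((((8*1)*((9*z)+a))*b)+(((8*1)*((9*z)+a))*7)) -> (((((8*1)*(9*z))+((8*1)*a))*b)+(((8*1)*((9*z)+a))*7))
Apply SIMPLIFY at LLLL (target: (8*1)): (((((8*1)*(9*z))+((8*1)*a))*b)+(((8*1)*((9*z)+a))*7)) -> ((((8*(9*z))+((8*1)*a))*b)+(((8*1)*((9*z)+a))*7))
Apply DISTRIBUTE at L (target: (((8*(9*z))+((8*1)*a))*b)): ((((8*(9*z))+((8*1)*a))*b)+(((8*1)*((9*z)+a))*7)) -> ((((8*(9*z))*b)+(((8*1)*a)*b))+(((8*1)*((9*z)+a))*7))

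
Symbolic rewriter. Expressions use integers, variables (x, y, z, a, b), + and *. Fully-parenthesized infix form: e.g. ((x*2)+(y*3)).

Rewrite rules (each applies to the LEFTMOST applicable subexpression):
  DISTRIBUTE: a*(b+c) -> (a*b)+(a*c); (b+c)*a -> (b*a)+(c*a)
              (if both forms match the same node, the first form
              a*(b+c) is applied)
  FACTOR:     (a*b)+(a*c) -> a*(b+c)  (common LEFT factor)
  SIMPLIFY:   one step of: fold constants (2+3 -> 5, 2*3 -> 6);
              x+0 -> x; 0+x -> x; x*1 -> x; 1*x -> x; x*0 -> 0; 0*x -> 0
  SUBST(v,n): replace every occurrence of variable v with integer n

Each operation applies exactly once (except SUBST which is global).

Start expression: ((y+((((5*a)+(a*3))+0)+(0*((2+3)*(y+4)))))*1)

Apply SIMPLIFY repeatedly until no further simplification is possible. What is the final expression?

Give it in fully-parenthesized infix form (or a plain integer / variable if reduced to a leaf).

Answer: (y+((5*a)+(a*3)))

Derivation:
Start: ((y+((((5*a)+(a*3))+0)+(0*((2+3)*(y+4)))))*1)
Step 1: at root: ((y+((((5*a)+(a*3))+0)+(0*((2+3)*(y+4)))))*1) -> (y+((((5*a)+(a*3))+0)+(0*((2+3)*(y+4))))); overall: ((y+((((5*a)+(a*3))+0)+(0*((2+3)*(y+4)))))*1) -> (y+((((5*a)+(a*3))+0)+(0*((2+3)*(y+4)))))
Step 2: at RL: (((5*a)+(a*3))+0) -> ((5*a)+(a*3)); overall: (y+((((5*a)+(a*3))+0)+(0*((2+3)*(y+4))))) -> (y+(((5*a)+(a*3))+(0*((2+3)*(y+4)))))
Step 3: at RR: (0*((2+3)*(y+4))) -> 0; overall: (y+(((5*a)+(a*3))+(0*((2+3)*(y+4))))) -> (y+(((5*a)+(a*3))+0))
Step 4: at R: (((5*a)+(a*3))+0) -> ((5*a)+(a*3)); overall: (y+(((5*a)+(a*3))+0)) -> (y+((5*a)+(a*3)))
Fixed point: (y+((5*a)+(a*3)))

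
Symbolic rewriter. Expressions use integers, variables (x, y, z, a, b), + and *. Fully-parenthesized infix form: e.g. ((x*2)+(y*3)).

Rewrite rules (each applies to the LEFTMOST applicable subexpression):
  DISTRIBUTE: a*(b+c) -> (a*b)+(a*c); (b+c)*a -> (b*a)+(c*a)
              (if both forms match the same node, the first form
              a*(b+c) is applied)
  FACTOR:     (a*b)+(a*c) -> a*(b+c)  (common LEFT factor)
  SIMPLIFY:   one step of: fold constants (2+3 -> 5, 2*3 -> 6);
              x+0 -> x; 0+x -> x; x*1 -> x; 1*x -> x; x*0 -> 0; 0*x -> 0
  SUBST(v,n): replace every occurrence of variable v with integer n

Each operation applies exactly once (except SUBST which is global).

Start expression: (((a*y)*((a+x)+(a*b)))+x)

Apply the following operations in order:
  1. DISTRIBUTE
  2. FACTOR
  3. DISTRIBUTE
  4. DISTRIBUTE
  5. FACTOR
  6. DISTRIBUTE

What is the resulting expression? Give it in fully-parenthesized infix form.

Start: (((a*y)*((a+x)+(a*b)))+x)
Apply DISTRIBUTE at L (target: ((a*y)*((a+x)+(a*b)))): (((a*y)*((a+x)+(a*b)))+x) -> ((((a*y)*(a+x))+((a*y)*(a*b)))+x)
Apply FACTOR at L (target: (((a*y)*(a+x))+((a*y)*(a*b)))): ((((a*y)*(a+x))+((a*y)*(a*b)))+x) -> (((a*y)*((a+x)+(a*b)))+x)
Apply DISTRIBUTE at L (target: ((a*y)*((a+x)+(a*b)))): (((a*y)*((a+x)+(a*b)))+x) -> ((((a*y)*(a+x))+((a*y)*(a*b)))+x)
Apply DISTRIBUTE at LL (target: ((a*y)*(a+x))): ((((a*y)*(a+x))+((a*y)*(a*b)))+x) -> (((((a*y)*a)+((a*y)*x))+((a*y)*(a*b)))+x)
Apply FACTOR at LL (target: (((a*y)*a)+((a*y)*x))): (((((a*y)*a)+((a*y)*x))+((a*y)*(a*b)))+x) -> ((((a*y)*(a+x))+((a*y)*(a*b)))+x)
Apply DISTRIBUTE at LL (target: ((a*y)*(a+x))): ((((a*y)*(a+x))+((a*y)*(a*b)))+x) -> (((((a*y)*a)+((a*y)*x))+((a*y)*(a*b)))+x)

Answer: (((((a*y)*a)+((a*y)*x))+((a*y)*(a*b)))+x)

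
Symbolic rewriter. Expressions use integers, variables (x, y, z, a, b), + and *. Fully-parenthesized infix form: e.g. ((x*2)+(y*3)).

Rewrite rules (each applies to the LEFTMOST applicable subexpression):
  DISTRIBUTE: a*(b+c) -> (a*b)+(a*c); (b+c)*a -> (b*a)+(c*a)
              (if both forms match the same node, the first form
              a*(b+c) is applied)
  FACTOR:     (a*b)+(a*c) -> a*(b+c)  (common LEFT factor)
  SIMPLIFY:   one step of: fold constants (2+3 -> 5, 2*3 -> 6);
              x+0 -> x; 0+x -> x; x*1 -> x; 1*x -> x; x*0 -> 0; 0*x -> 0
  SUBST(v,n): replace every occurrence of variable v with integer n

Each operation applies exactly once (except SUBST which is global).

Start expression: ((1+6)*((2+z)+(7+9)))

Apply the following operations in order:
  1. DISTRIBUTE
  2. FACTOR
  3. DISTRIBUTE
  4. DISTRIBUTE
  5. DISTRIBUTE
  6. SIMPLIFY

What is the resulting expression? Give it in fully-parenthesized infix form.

Answer: (((2+(6*2))+((1+6)*z))+((1+6)*(7+9)))

Derivation:
Start: ((1+6)*((2+z)+(7+9)))
Apply DISTRIBUTE at root (target: ((1+6)*((2+z)+(7+9)))): ((1+6)*((2+z)+(7+9))) -> (((1+6)*(2+z))+((1+6)*(7+9)))
Apply FACTOR at root (target: (((1+6)*(2+z))+((1+6)*(7+9)))): (((1+6)*(2+z))+((1+6)*(7+9))) -> ((1+6)*((2+z)+(7+9)))
Apply DISTRIBUTE at root (target: ((1+6)*((2+z)+(7+9)))): ((1+6)*((2+z)+(7+9))) -> (((1+6)*(2+z))+((1+6)*(7+9)))
Apply DISTRIBUTE at L (target: ((1+6)*(2+z))): (((1+6)*(2+z))+((1+6)*(7+9))) -> ((((1+6)*2)+((1+6)*z))+((1+6)*(7+9)))
Apply DISTRIBUTE at LL (target: ((1+6)*2)): ((((1+6)*2)+((1+6)*z))+((1+6)*(7+9))) -> ((((1*2)+(6*2))+((1+6)*z))+((1+6)*(7+9)))
Apply SIMPLIFY at LLL (target: (1*2)): ((((1*2)+(6*2))+((1+6)*z))+((1+6)*(7+9))) -> (((2+(6*2))+((1+6)*z))+((1+6)*(7+9)))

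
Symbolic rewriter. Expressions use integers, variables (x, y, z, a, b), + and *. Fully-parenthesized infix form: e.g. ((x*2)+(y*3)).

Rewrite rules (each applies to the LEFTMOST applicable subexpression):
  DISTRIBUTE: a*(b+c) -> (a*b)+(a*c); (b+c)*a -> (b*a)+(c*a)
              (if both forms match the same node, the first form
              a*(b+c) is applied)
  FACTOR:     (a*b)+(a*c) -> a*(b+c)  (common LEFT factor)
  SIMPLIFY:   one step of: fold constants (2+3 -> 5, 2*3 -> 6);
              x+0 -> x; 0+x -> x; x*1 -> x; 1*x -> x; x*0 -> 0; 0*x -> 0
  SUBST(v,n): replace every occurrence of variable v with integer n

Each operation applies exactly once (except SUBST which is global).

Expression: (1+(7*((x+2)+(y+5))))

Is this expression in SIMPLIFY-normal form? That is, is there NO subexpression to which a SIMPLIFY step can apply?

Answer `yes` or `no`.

Answer: yes

Derivation:
Expression: (1+(7*((x+2)+(y+5))))
Scanning for simplifiable subexpressions (pre-order)...
  at root: (1+(7*((x+2)+(y+5)))) (not simplifiable)
  at R: (7*((x+2)+(y+5))) (not simplifiable)
  at RR: ((x+2)+(y+5)) (not simplifiable)
  at RRL: (x+2) (not simplifiable)
  at RRR: (y+5) (not simplifiable)
Result: no simplifiable subexpression found -> normal form.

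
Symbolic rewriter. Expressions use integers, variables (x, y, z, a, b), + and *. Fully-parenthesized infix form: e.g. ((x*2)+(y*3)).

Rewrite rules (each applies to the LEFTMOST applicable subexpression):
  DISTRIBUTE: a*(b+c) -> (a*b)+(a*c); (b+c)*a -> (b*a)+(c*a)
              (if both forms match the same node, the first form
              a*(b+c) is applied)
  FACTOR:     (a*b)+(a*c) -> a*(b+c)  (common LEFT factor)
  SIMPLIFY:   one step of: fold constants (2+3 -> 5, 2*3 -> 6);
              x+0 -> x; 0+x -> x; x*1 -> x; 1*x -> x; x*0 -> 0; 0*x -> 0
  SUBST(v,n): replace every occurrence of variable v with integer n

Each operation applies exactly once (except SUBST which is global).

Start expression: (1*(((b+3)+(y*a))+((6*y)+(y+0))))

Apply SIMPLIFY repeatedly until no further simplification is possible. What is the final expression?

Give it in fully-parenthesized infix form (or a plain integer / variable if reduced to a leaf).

Start: (1*(((b+3)+(y*a))+((6*y)+(y+0))))
Step 1: at root: (1*(((b+3)+(y*a))+((6*y)+(y+0)))) -> (((b+3)+(y*a))+((6*y)+(y+0))); overall: (1*(((b+3)+(y*a))+((6*y)+(y+0)))) -> (((b+3)+(y*a))+((6*y)+(y+0)))
Step 2: at RR: (y+0) -> y; overall: (((b+3)+(y*a))+((6*y)+(y+0))) -> (((b+3)+(y*a))+((6*y)+y))
Fixed point: (((b+3)+(y*a))+((6*y)+y))

Answer: (((b+3)+(y*a))+((6*y)+y))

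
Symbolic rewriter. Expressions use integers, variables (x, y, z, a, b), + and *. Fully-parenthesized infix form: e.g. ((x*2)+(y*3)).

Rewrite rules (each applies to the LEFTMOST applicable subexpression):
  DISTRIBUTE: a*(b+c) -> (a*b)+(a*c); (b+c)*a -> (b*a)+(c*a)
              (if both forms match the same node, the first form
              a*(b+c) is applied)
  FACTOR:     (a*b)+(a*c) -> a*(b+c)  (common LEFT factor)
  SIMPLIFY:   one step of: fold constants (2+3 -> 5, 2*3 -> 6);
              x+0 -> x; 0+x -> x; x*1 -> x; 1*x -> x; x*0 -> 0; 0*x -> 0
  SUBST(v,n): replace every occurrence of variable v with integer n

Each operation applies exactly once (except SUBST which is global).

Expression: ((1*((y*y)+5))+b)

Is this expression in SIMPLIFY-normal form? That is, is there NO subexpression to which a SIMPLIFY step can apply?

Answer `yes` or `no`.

Answer: no

Derivation:
Expression: ((1*((y*y)+5))+b)
Scanning for simplifiable subexpressions (pre-order)...
  at root: ((1*((y*y)+5))+b) (not simplifiable)
  at L: (1*((y*y)+5)) (SIMPLIFIABLE)
  at LR: ((y*y)+5) (not simplifiable)
  at LRL: (y*y) (not simplifiable)
Found simplifiable subexpr at path L: (1*((y*y)+5))
One SIMPLIFY step would give: (((y*y)+5)+b)
-> NOT in normal form.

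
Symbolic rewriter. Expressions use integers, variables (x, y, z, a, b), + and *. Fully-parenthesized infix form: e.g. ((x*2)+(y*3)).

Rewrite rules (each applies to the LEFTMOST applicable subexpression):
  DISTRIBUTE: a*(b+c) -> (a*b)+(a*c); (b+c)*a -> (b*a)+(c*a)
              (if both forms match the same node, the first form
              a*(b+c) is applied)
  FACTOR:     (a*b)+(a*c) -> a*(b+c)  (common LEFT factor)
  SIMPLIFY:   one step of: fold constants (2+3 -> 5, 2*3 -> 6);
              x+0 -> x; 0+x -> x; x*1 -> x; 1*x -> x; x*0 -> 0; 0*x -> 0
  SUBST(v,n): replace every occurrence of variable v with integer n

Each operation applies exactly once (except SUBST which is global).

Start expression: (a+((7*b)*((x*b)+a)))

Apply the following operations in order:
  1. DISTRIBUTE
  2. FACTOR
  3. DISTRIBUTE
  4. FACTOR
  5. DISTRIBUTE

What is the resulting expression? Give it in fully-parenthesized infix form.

Start: (a+((7*b)*((x*b)+a)))
Apply DISTRIBUTE at R (target: ((7*b)*((x*b)+a))): (a+((7*b)*((x*b)+a))) -> (a+(((7*b)*(x*b))+((7*b)*a)))
Apply FACTOR at R (target: (((7*b)*(x*b))+((7*b)*a))): (a+(((7*b)*(x*b))+((7*b)*a))) -> (a+((7*b)*((x*b)+a)))
Apply DISTRIBUTE at R (target: ((7*b)*((x*b)+a))): (a+((7*b)*((x*b)+a))) -> (a+(((7*b)*(x*b))+((7*b)*a)))
Apply FACTOR at R (target: (((7*b)*(x*b))+((7*b)*a))): (a+(((7*b)*(x*b))+((7*b)*a))) -> (a+((7*b)*((x*b)+a)))
Apply DISTRIBUTE at R (target: ((7*b)*((x*b)+a))): (a+((7*b)*((x*b)+a))) -> (a+(((7*b)*(x*b))+((7*b)*a)))

Answer: (a+(((7*b)*(x*b))+((7*b)*a)))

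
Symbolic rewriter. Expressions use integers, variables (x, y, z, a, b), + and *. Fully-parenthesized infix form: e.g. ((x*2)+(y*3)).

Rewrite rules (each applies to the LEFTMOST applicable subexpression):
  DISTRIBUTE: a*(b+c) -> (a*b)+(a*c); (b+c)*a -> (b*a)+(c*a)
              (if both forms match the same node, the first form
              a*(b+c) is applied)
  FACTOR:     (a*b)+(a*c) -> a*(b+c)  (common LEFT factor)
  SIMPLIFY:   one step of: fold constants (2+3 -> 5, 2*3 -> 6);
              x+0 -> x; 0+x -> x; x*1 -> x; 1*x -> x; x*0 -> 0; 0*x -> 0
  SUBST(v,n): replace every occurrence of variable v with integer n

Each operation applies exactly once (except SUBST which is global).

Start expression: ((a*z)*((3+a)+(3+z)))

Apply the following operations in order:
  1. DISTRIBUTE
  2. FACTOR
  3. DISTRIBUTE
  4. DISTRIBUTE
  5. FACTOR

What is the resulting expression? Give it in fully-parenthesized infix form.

Answer: (((a*z)*(3+a))+((a*z)*(3+z)))

Derivation:
Start: ((a*z)*((3+a)+(3+z)))
Apply DISTRIBUTE at root (target: ((a*z)*((3+a)+(3+z)))): ((a*z)*((3+a)+(3+z))) -> (((a*z)*(3+a))+((a*z)*(3+z)))
Apply FACTOR at root (target: (((a*z)*(3+a))+((a*z)*(3+z)))): (((a*z)*(3+a))+((a*z)*(3+z))) -> ((a*z)*((3+a)+(3+z)))
Apply DISTRIBUTE at root (target: ((a*z)*((3+a)+(3+z)))): ((a*z)*((3+a)+(3+z))) -> (((a*z)*(3+a))+((a*z)*(3+z)))
Apply DISTRIBUTE at L (target: ((a*z)*(3+a))): (((a*z)*(3+a))+((a*z)*(3+z))) -> ((((a*z)*3)+((a*z)*a))+((a*z)*(3+z)))
Apply FACTOR at L (target: (((a*z)*3)+((a*z)*a))): ((((a*z)*3)+((a*z)*a))+((a*z)*(3+z))) -> (((a*z)*(3+a))+((a*z)*(3+z)))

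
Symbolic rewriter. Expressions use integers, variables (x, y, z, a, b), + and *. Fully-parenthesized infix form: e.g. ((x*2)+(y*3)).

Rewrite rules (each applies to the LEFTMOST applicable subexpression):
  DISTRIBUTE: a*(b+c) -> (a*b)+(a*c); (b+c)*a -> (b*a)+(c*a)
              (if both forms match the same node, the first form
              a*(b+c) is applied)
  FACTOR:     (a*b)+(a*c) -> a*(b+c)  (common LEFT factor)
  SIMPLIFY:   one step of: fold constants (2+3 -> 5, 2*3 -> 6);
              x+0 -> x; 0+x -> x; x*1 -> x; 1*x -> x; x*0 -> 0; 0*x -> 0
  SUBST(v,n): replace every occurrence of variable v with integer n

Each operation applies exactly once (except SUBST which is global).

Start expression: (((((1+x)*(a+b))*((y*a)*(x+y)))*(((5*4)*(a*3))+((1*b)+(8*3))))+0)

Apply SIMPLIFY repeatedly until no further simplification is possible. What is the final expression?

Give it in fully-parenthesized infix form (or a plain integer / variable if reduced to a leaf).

Answer: ((((1+x)*(a+b))*((y*a)*(x+y)))*((20*(a*3))+(b+24)))

Derivation:
Start: (((((1+x)*(a+b))*((y*a)*(x+y)))*(((5*4)*(a*3))+((1*b)+(8*3))))+0)
Step 1: at root: (((((1+x)*(a+b))*((y*a)*(x+y)))*(((5*4)*(a*3))+((1*b)+(8*3))))+0) -> ((((1+x)*(a+b))*((y*a)*(x+y)))*(((5*4)*(a*3))+((1*b)+(8*3)))); overall: (((((1+x)*(a+b))*((y*a)*(x+y)))*(((5*4)*(a*3))+((1*b)+(8*3))))+0) -> ((((1+x)*(a+b))*((y*a)*(x+y)))*(((5*4)*(a*3))+((1*b)+(8*3))))
Step 2: at RLL: (5*4) -> 20; overall: ((((1+x)*(a+b))*((y*a)*(x+y)))*(((5*4)*(a*3))+((1*b)+(8*3)))) -> ((((1+x)*(a+b))*((y*a)*(x+y)))*((20*(a*3))+((1*b)+(8*3))))
Step 3: at RRL: (1*b) -> b; overall: ((((1+x)*(a+b))*((y*a)*(x+y)))*((20*(a*3))+((1*b)+(8*3)))) -> ((((1+x)*(a+b))*((y*a)*(x+y)))*((20*(a*3))+(b+(8*3))))
Step 4: at RRR: (8*3) -> 24; overall: ((((1+x)*(a+b))*((y*a)*(x+y)))*((20*(a*3))+(b+(8*3)))) -> ((((1+x)*(a+b))*((y*a)*(x+y)))*((20*(a*3))+(b+24)))
Fixed point: ((((1+x)*(a+b))*((y*a)*(x+y)))*((20*(a*3))+(b+24)))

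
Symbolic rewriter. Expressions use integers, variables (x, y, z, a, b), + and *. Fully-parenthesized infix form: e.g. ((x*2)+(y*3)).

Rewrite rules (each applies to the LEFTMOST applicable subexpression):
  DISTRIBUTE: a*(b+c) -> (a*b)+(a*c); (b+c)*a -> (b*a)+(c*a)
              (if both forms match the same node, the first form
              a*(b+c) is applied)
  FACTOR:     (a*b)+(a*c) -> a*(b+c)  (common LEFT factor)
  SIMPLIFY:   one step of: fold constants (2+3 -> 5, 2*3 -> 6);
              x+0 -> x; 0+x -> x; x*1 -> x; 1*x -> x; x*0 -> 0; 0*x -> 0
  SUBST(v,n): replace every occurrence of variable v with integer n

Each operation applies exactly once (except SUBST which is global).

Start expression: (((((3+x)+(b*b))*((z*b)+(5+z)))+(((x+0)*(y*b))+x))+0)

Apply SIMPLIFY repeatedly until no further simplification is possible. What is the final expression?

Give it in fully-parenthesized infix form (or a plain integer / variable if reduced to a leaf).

Answer: ((((3+x)+(b*b))*((z*b)+(5+z)))+((x*(y*b))+x))

Derivation:
Start: (((((3+x)+(b*b))*((z*b)+(5+z)))+(((x+0)*(y*b))+x))+0)
Step 1: at root: (((((3+x)+(b*b))*((z*b)+(5+z)))+(((x+0)*(y*b))+x))+0) -> ((((3+x)+(b*b))*((z*b)+(5+z)))+(((x+0)*(y*b))+x)); overall: (((((3+x)+(b*b))*((z*b)+(5+z)))+(((x+0)*(y*b))+x))+0) -> ((((3+x)+(b*b))*((z*b)+(5+z)))+(((x+0)*(y*b))+x))
Step 2: at RLL: (x+0) -> x; overall: ((((3+x)+(b*b))*((z*b)+(5+z)))+(((x+0)*(y*b))+x)) -> ((((3+x)+(b*b))*((z*b)+(5+z)))+((x*(y*b))+x))
Fixed point: ((((3+x)+(b*b))*((z*b)+(5+z)))+((x*(y*b))+x))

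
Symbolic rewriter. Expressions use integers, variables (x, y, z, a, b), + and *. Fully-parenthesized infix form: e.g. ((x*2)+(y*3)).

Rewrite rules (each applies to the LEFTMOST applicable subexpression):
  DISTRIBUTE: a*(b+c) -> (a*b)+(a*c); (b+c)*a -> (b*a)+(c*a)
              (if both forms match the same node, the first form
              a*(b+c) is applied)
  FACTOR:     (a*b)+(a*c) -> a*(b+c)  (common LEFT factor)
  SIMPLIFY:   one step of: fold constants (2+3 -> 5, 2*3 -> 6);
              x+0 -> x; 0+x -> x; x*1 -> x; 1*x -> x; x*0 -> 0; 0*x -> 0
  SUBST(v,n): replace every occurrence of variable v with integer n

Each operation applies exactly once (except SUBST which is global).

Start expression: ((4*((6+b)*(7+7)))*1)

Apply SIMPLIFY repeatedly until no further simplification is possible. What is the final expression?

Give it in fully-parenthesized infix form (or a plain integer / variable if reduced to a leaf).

Answer: (4*((6+b)*14))

Derivation:
Start: ((4*((6+b)*(7+7)))*1)
Step 1: at root: ((4*((6+b)*(7+7)))*1) -> (4*((6+b)*(7+7))); overall: ((4*((6+b)*(7+7)))*1) -> (4*((6+b)*(7+7)))
Step 2: at RR: (7+7) -> 14; overall: (4*((6+b)*(7+7))) -> (4*((6+b)*14))
Fixed point: (4*((6+b)*14))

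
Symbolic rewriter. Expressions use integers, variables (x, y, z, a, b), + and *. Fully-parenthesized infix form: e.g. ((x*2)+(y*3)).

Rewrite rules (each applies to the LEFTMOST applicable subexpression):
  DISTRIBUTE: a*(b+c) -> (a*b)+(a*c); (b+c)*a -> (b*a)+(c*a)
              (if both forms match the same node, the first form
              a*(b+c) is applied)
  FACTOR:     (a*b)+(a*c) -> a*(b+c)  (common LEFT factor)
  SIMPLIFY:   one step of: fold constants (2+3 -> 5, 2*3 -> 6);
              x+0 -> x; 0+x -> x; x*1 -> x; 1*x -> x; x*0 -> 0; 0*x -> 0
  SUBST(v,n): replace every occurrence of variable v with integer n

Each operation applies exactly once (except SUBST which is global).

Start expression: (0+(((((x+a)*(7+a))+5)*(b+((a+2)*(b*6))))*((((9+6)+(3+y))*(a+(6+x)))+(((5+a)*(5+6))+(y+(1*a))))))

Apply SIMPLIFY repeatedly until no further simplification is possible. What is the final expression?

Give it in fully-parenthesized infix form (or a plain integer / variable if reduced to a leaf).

Start: (0+(((((x+a)*(7+a))+5)*(b+((a+2)*(b*6))))*((((9+6)+(3+y))*(a+(6+x)))+(((5+a)*(5+6))+(y+(1*a))))))
Step 1: at root: (0+(((((x+a)*(7+a))+5)*(b+((a+2)*(b*6))))*((((9+6)+(3+y))*(a+(6+x)))+(((5+a)*(5+6))+(y+(1*a)))))) -> (((((x+a)*(7+a))+5)*(b+((a+2)*(b*6))))*((((9+6)+(3+y))*(a+(6+x)))+(((5+a)*(5+6))+(y+(1*a))))); overall: (0+(((((x+a)*(7+a))+5)*(b+((a+2)*(b*6))))*((((9+6)+(3+y))*(a+(6+x)))+(((5+a)*(5+6))+(y+(1*a)))))) -> (((((x+a)*(7+a))+5)*(b+((a+2)*(b*6))))*((((9+6)+(3+y))*(a+(6+x)))+(((5+a)*(5+6))+(y+(1*a)))))
Step 2: at RLLL: (9+6) -> 15; overall: (((((x+a)*(7+a))+5)*(b+((a+2)*(b*6))))*((((9+6)+(3+y))*(a+(6+x)))+(((5+a)*(5+6))+(y+(1*a))))) -> (((((x+a)*(7+a))+5)*(b+((a+2)*(b*6))))*(((15+(3+y))*(a+(6+x)))+(((5+a)*(5+6))+(y+(1*a)))))
Step 3: at RRLR: (5+6) -> 11; overall: (((((x+a)*(7+a))+5)*(b+((a+2)*(b*6))))*(((15+(3+y))*(a+(6+x)))+(((5+a)*(5+6))+(y+(1*a))))) -> (((((x+a)*(7+a))+5)*(b+((a+2)*(b*6))))*(((15+(3+y))*(a+(6+x)))+(((5+a)*11)+(y+(1*a)))))
Step 4: at RRRR: (1*a) -> a; overall: (((((x+a)*(7+a))+5)*(b+((a+2)*(b*6))))*(((15+(3+y))*(a+(6+x)))+(((5+a)*11)+(y+(1*a))))) -> (((((x+a)*(7+a))+5)*(b+((a+2)*(b*6))))*(((15+(3+y))*(a+(6+x)))+(((5+a)*11)+(y+a))))
Fixed point: (((((x+a)*(7+a))+5)*(b+((a+2)*(b*6))))*(((15+(3+y))*(a+(6+x)))+(((5+a)*11)+(y+a))))

Answer: (((((x+a)*(7+a))+5)*(b+((a+2)*(b*6))))*(((15+(3+y))*(a+(6+x)))+(((5+a)*11)+(y+a))))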